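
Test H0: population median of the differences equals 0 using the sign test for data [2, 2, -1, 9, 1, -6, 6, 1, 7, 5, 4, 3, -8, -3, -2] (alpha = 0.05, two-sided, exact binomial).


Step 1: Discard zero differences. Original n = 15; n_eff = number of nonzero differences = 15.
Nonzero differences (with sign): +2, +2, -1, +9, +1, -6, +6, +1, +7, +5, +4, +3, -8, -3, -2
Step 2: Count signs: positive = 10, negative = 5.
Step 3: Under H0: P(positive) = 0.5, so the number of positives S ~ Bin(15, 0.5).
Step 4: Two-sided exact p-value = sum of Bin(15,0.5) probabilities at or below the observed probability = 0.301758.
Step 5: alpha = 0.05. fail to reject H0.

n_eff = 15, pos = 10, neg = 5, p = 0.301758, fail to reject H0.


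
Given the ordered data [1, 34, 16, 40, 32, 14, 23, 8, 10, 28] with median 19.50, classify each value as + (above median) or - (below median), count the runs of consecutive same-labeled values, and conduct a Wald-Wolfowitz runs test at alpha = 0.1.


Step 1: Compute median = 19.50; label A = above, B = below.
Labels in order: BABAABABBA  (n_A = 5, n_B = 5)
Step 2: Count runs R = 8.
Step 3: Under H0 (random ordering), E[R] = 2*n_A*n_B/(n_A+n_B) + 1 = 2*5*5/10 + 1 = 6.0000.
        Var[R] = 2*n_A*n_B*(2*n_A*n_B - n_A - n_B) / ((n_A+n_B)^2 * (n_A+n_B-1)) = 2000/900 = 2.2222.
        SD[R] = 1.4907.
Step 4: Continuity-corrected z = (R - 0.5 - E[R]) / SD[R] = (8 - 0.5 - 6.0000) / 1.4907 = 1.0062.
Step 5: Two-sided p-value via normal approximation = 2*(1 - Phi(|z|)) = 0.314305.
Step 6: alpha = 0.1. fail to reject H0.

R = 8, z = 1.0062, p = 0.314305, fail to reject H0.


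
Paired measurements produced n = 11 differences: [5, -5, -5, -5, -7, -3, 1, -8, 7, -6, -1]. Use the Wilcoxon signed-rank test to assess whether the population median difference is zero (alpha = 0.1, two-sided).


Step 1: Drop any zero differences (none here) and take |d_i|.
|d| = [5, 5, 5, 5, 7, 3, 1, 8, 7, 6, 1]
Step 2: Midrank |d_i| (ties get averaged ranks).
ranks: |5|->5.5, |5|->5.5, |5|->5.5, |5|->5.5, |7|->9.5, |3|->3, |1|->1.5, |8|->11, |7|->9.5, |6|->8, |1|->1.5
Step 3: Attach original signs; sum ranks with positive sign and with negative sign.
W+ = 5.5 + 1.5 + 9.5 = 16.5
W- = 5.5 + 5.5 + 5.5 + 9.5 + 3 + 11 + 8 + 1.5 = 49.5
(Check: W+ + W- = 66 should equal n(n+1)/2 = 66.)
Step 4: Test statistic W = min(W+, W-) = 16.5.
Step 5: Ties in |d|, so use the tie-corrected normal approximation.
        E[W] = n(n+1)/4 = 11*12/4 = 33.
        Tie groups: |d|=1 (t=2), |d|=5 (t=4), |d|=7 (t=2); sum(t^3 - t) = 72.
        Var[W] = n(n+1)(2n+1)/24 - sum(t^3-t)/48 = 3036/24 - 72/48 = 125.
        z = (W - E[W]) / sqrt(Var[W]) = (16.5 - 33) / 11.1803 = -1.4758.
        Two-sided p = 2*Phi(z) = 0.139996.
Step 6: alpha = 0.1. fail to reject H0.

W+ = 16.5, W- = 49.5, W = min = 16.5, p = 0.139996, fail to reject H0.


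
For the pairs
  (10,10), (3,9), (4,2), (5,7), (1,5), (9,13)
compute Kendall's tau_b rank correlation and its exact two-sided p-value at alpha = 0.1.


Step 1: Enumerate the 15 unordered pairs (i,j) with i<j and classify each by sign(x_j-x_i) * sign(y_j-y_i).
  (1,2):dx=-7,dy=-1->C; (1,3):dx=-6,dy=-8->C; (1,4):dx=-5,dy=-3->C; (1,5):dx=-9,dy=-5->C
  (1,6):dx=-1,dy=+3->D; (2,3):dx=+1,dy=-7->D; (2,4):dx=+2,dy=-2->D; (2,5):dx=-2,dy=-4->C
  (2,6):dx=+6,dy=+4->C; (3,4):dx=+1,dy=+5->C; (3,5):dx=-3,dy=+3->D; (3,6):dx=+5,dy=+11->C
  (4,5):dx=-4,dy=-2->C; (4,6):dx=+4,dy=+6->C; (5,6):dx=+8,dy=+8->C
Step 2: C = 11, D = 4, total pairs = 15.
Step 3: tau = (C - D)/(n(n-1)/2) = (11 - 4)/15 = 0.466667.
Step 4: Exact two-sided p-value (enumerate n! = 720 permutations of y under H0): p = 0.272222.
Step 5: alpha = 0.1. fail to reject H0.

tau_b = 0.4667 (C=11, D=4), p = 0.272222, fail to reject H0.


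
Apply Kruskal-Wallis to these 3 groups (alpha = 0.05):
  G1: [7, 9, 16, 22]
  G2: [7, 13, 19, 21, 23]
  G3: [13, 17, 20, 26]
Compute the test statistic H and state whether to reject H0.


Step 1: Combine all N = 13 observations and assign midranks.
sorted (value, group, rank): (7,G1,1.5), (7,G2,1.5), (9,G1,3), (13,G2,4.5), (13,G3,4.5), (16,G1,6), (17,G3,7), (19,G2,8), (20,G3,9), (21,G2,10), (22,G1,11), (23,G2,12), (26,G3,13)
Step 2: Sum ranks within each group.
R_1 = 21.5 (n_1 = 4)
R_2 = 36 (n_2 = 5)
R_3 = 33.5 (n_3 = 4)
Step 3: H = 12/(N(N+1)) * sum(R_i^2/n_i) - 3(N+1)
     = 12/(13*14) * (21.5^2/4 + 36^2/5 + 33.5^2/4) - 3*14
     = 0.065934 * 655.325 - 42
     = 1.208242.
Step 4: Ties present; correction factor C = 1 - 12/(13^3 - 13) = 0.994505. Corrected H = 1.208242 / 0.994505 = 1.214917.
Step 5: Under H0, H ~ chi^2(2); p-value = 0.544734.
Step 6: alpha = 0.05. fail to reject H0.

H = 1.2149, df = 2, p = 0.544734, fail to reject H0.


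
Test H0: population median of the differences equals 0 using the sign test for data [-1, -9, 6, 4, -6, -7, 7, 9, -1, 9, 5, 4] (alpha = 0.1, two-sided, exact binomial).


Step 1: Discard zero differences. Original n = 12; n_eff = number of nonzero differences = 12.
Nonzero differences (with sign): -1, -9, +6, +4, -6, -7, +7, +9, -1, +9, +5, +4
Step 2: Count signs: positive = 7, negative = 5.
Step 3: Under H0: P(positive) = 0.5, so the number of positives S ~ Bin(12, 0.5).
Step 4: Two-sided exact p-value = sum of Bin(12,0.5) probabilities at or below the observed probability = 0.774414.
Step 5: alpha = 0.1. fail to reject H0.

n_eff = 12, pos = 7, neg = 5, p = 0.774414, fail to reject H0.


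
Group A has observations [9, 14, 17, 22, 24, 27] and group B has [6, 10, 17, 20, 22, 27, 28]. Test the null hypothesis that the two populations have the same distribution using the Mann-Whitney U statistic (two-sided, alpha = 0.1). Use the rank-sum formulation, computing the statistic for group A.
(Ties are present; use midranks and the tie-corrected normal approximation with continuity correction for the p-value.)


Step 1: Combine and sort all 13 observations; assign midranks.
sorted (value, group): (6,Y), (9,X), (10,Y), (14,X), (17,X), (17,Y), (20,Y), (22,X), (22,Y), (24,X), (27,X), (27,Y), (28,Y)
ranks: 6->1, 9->2, 10->3, 14->4, 17->5.5, 17->5.5, 20->7, 22->8.5, 22->8.5, 24->10, 27->11.5, 27->11.5, 28->13
Step 2: Rank sum for X: R1 = 2 + 4 + 5.5 + 8.5 + 10 + 11.5 = 41.5.
Step 3: U_X = R1 - n1(n1+1)/2 = 41.5 - 6*7/2 = 41.5 - 21 = 20.5.
       U_Y = n1*n2 - U_X = 42 - 20.5 = 21.5.
Step 4: Ties are present, so use the tie-corrected normal approximation (with continuity correction) for the p-value.
Step 5: p-value = 1.000000; compare to alpha = 0.1. fail to reject H0.

U_X = 20.5, p = 1.000000, fail to reject H0 at alpha = 0.1.


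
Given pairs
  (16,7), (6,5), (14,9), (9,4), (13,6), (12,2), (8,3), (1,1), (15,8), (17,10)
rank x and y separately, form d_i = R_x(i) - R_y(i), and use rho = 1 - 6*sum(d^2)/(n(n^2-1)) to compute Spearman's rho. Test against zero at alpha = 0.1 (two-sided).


Step 1: Rank x and y separately (midranks; no ties here).
rank(x): 16->9, 6->2, 14->7, 9->4, 13->6, 12->5, 8->3, 1->1, 15->8, 17->10
rank(y): 7->7, 5->5, 9->9, 4->4, 6->6, 2->2, 3->3, 1->1, 8->8, 10->10
Step 2: d_i = R_x(i) - R_y(i); compute d_i^2.
  (9-7)^2=4, (2-5)^2=9, (7-9)^2=4, (4-4)^2=0, (6-6)^2=0, (5-2)^2=9, (3-3)^2=0, (1-1)^2=0, (8-8)^2=0, (10-10)^2=0
sum(d^2) = 26.
Step 3: rho = 1 - 6*26 / (10*(10^2 - 1)) = 1 - 156/990 = 0.842424.
Step 4: Under H0, t = rho * sqrt((n-2)/(1-rho^2)) = 4.4222 ~ t(8).
Step 5: Two-sided p-value from the t-distribution with 8 df = 0.002220.
Step 6: alpha = 0.1. reject H0.

rho = 0.8424, p = 0.002220, reject H0 at alpha = 0.1.


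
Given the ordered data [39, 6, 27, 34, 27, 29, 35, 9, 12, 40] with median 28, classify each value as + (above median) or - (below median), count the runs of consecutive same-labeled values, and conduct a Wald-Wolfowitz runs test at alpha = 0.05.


Step 1: Compute median = 28; label A = above, B = below.
Labels in order: ABBABAABBA  (n_A = 5, n_B = 5)
Step 2: Count runs R = 7.
Step 3: Under H0 (random ordering), E[R] = 2*n_A*n_B/(n_A+n_B) + 1 = 2*5*5/10 + 1 = 6.0000.
        Var[R] = 2*n_A*n_B*(2*n_A*n_B - n_A - n_B) / ((n_A+n_B)^2 * (n_A+n_B-1)) = 2000/900 = 2.2222.
        SD[R] = 1.4907.
Step 4: Continuity-corrected z = (R - 0.5 - E[R]) / SD[R] = (7 - 0.5 - 6.0000) / 1.4907 = 0.3354.
Step 5: Two-sided p-value via normal approximation = 2*(1 - Phi(|z|)) = 0.737316.
Step 6: alpha = 0.05. fail to reject H0.

R = 7, z = 0.3354, p = 0.737316, fail to reject H0.


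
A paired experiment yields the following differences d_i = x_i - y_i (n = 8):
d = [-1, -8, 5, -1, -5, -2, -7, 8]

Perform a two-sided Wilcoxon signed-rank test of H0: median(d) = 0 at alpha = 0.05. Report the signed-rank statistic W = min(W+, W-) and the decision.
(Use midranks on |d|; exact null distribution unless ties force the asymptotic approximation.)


Step 1: Drop any zero differences (none here) and take |d_i|.
|d| = [1, 8, 5, 1, 5, 2, 7, 8]
Step 2: Midrank |d_i| (ties get averaged ranks).
ranks: |1|->1.5, |8|->7.5, |5|->4.5, |1|->1.5, |5|->4.5, |2|->3, |7|->6, |8|->7.5
Step 3: Attach original signs; sum ranks with positive sign and with negative sign.
W+ = 4.5 + 7.5 = 12
W- = 1.5 + 7.5 + 1.5 + 4.5 + 3 + 6 = 24
(Check: W+ + W- = 36 should equal n(n+1)/2 = 36.)
Step 4: Test statistic W = min(W+, W-) = 12.
Step 5: Ties in |d|, so use the tie-corrected normal approximation.
        E[W] = n(n+1)/4 = 8*9/4 = 18.
        Tie groups: |d|=1 (t=2), |d|=5 (t=2), |d|=8 (t=2); sum(t^3 - t) = 18.
        Var[W] = n(n+1)(2n+1)/24 - sum(t^3-t)/48 = 1224/24 - 18/48 = 50.625.
        z = (W - E[W]) / sqrt(Var[W]) = (12 - 18) / 7.1151 = -0.8433.
        Two-sided p = 2*Phi(z) = 0.399075.
Step 6: alpha = 0.05. fail to reject H0.

W+ = 12, W- = 24, W = min = 12, p = 0.399075, fail to reject H0.


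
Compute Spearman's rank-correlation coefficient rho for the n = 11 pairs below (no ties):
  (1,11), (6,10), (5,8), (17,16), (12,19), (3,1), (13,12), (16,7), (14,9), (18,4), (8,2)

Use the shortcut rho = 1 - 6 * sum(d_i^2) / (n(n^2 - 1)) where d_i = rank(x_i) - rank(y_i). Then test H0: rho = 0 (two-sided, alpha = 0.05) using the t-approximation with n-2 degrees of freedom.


Step 1: Rank x and y separately (midranks; no ties here).
rank(x): 1->1, 6->4, 5->3, 17->10, 12->6, 3->2, 13->7, 16->9, 14->8, 18->11, 8->5
rank(y): 11->8, 10->7, 8->5, 16->10, 19->11, 1->1, 12->9, 7->4, 9->6, 4->3, 2->2
Step 2: d_i = R_x(i) - R_y(i); compute d_i^2.
  (1-8)^2=49, (4-7)^2=9, (3-5)^2=4, (10-10)^2=0, (6-11)^2=25, (2-1)^2=1, (7-9)^2=4, (9-4)^2=25, (8-6)^2=4, (11-3)^2=64, (5-2)^2=9
sum(d^2) = 194.
Step 3: rho = 1 - 6*194 / (11*(11^2 - 1)) = 1 - 1164/1320 = 0.118182.
Step 4: Under H0, t = rho * sqrt((n-2)/(1-rho^2)) = 0.3570 ~ t(9).
Step 5: Two-sided p-value from the t-distribution with 9 df = 0.729285.
Step 6: alpha = 0.05. fail to reject H0.

rho = 0.1182, p = 0.729285, fail to reject H0 at alpha = 0.05.


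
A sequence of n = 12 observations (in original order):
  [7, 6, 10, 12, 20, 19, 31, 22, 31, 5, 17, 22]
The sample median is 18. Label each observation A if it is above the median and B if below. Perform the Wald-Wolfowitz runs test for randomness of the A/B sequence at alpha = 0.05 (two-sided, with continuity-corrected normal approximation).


Step 1: Compute median = 18; label A = above, B = below.
Labels in order: BBBBAAAAABBA  (n_A = 6, n_B = 6)
Step 2: Count runs R = 4.
Step 3: Under H0 (random ordering), E[R] = 2*n_A*n_B/(n_A+n_B) + 1 = 2*6*6/12 + 1 = 7.0000.
        Var[R] = 2*n_A*n_B*(2*n_A*n_B - n_A - n_B) / ((n_A+n_B)^2 * (n_A+n_B-1)) = 4320/1584 = 2.7273.
        SD[R] = 1.6514.
Step 4: Continuity-corrected z = (R + 0.5 - E[R]) / SD[R] = (4 + 0.5 - 7.0000) / 1.6514 = -1.5138.
Step 5: Two-sided p-value via normal approximation = 2*(1 - Phi(|z|)) = 0.130070.
Step 6: alpha = 0.05. fail to reject H0.

R = 4, z = -1.5138, p = 0.130070, fail to reject H0.


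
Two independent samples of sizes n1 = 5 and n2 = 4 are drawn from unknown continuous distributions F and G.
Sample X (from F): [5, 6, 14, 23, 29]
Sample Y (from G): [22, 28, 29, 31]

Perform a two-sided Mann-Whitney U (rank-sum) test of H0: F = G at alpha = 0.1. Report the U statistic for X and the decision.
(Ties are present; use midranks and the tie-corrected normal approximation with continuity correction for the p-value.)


Step 1: Combine and sort all 9 observations; assign midranks.
sorted (value, group): (5,X), (6,X), (14,X), (22,Y), (23,X), (28,Y), (29,X), (29,Y), (31,Y)
ranks: 5->1, 6->2, 14->3, 22->4, 23->5, 28->6, 29->7.5, 29->7.5, 31->9
Step 2: Rank sum for X: R1 = 1 + 2 + 3 + 5 + 7.5 = 18.5.
Step 3: U_X = R1 - n1(n1+1)/2 = 18.5 - 5*6/2 = 18.5 - 15 = 3.5.
       U_Y = n1*n2 - U_X = 20 - 3.5 = 16.5.
Step 4: Ties are present, so use the tie-corrected normal approximation (with continuity correction) for the p-value.
Step 5: p-value = 0.139983; compare to alpha = 0.1. fail to reject H0.

U_X = 3.5, p = 0.139983, fail to reject H0 at alpha = 0.1.


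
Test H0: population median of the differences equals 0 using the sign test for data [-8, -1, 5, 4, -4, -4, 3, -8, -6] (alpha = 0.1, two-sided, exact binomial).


Step 1: Discard zero differences. Original n = 9; n_eff = number of nonzero differences = 9.
Nonzero differences (with sign): -8, -1, +5, +4, -4, -4, +3, -8, -6
Step 2: Count signs: positive = 3, negative = 6.
Step 3: Under H0: P(positive) = 0.5, so the number of positives S ~ Bin(9, 0.5).
Step 4: Two-sided exact p-value = sum of Bin(9,0.5) probabilities at or below the observed probability = 0.507812.
Step 5: alpha = 0.1. fail to reject H0.

n_eff = 9, pos = 3, neg = 6, p = 0.507812, fail to reject H0.


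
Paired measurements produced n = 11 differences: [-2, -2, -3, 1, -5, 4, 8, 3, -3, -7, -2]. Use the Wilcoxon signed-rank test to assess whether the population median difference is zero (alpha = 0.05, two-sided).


Step 1: Drop any zero differences (none here) and take |d_i|.
|d| = [2, 2, 3, 1, 5, 4, 8, 3, 3, 7, 2]
Step 2: Midrank |d_i| (ties get averaged ranks).
ranks: |2|->3, |2|->3, |3|->6, |1|->1, |5|->9, |4|->8, |8|->11, |3|->6, |3|->6, |7|->10, |2|->3
Step 3: Attach original signs; sum ranks with positive sign and with negative sign.
W+ = 1 + 8 + 11 + 6 = 26
W- = 3 + 3 + 6 + 9 + 6 + 10 + 3 = 40
(Check: W+ + W- = 66 should equal n(n+1)/2 = 66.)
Step 4: Test statistic W = min(W+, W-) = 26.
Step 5: Ties in |d|, so use the tie-corrected normal approximation.
        E[W] = n(n+1)/4 = 11*12/4 = 33.
        Tie groups: |d|=2 (t=3), |d|=3 (t=3); sum(t^3 - t) = 48.
        Var[W] = n(n+1)(2n+1)/24 - sum(t^3-t)/48 = 3036/24 - 48/48 = 125.5.
        z = (W - E[W]) / sqrt(Var[W]) = (26 - 33) / 11.2027 = -0.6249.
        Two-sided p = 2*Phi(z) = 0.532069.
Step 6: alpha = 0.05. fail to reject H0.

W+ = 26, W- = 40, W = min = 26, p = 0.532069, fail to reject H0.


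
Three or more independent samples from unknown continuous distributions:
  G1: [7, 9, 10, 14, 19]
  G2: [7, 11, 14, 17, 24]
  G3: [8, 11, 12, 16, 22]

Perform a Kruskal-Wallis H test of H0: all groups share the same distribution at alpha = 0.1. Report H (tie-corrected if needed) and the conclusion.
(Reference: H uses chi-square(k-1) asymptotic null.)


Step 1: Combine all N = 15 observations and assign midranks.
sorted (value, group, rank): (7,G1,1.5), (7,G2,1.5), (8,G3,3), (9,G1,4), (10,G1,5), (11,G2,6.5), (11,G3,6.5), (12,G3,8), (14,G1,9.5), (14,G2,9.5), (16,G3,11), (17,G2,12), (19,G1,13), (22,G3,14), (24,G2,15)
Step 2: Sum ranks within each group.
R_1 = 33 (n_1 = 5)
R_2 = 44.5 (n_2 = 5)
R_3 = 42.5 (n_3 = 5)
Step 3: H = 12/(N(N+1)) * sum(R_i^2/n_i) - 3(N+1)
     = 12/(15*16) * (33^2/5 + 44.5^2/5 + 42.5^2/5) - 3*16
     = 0.050000 * 975.1 - 48
     = 0.755000.
Step 4: Ties present; correction factor C = 1 - 18/(15^3 - 15) = 0.994643. Corrected H = 0.755000 / 0.994643 = 0.759066.
Step 5: Under H0, H ~ chi^2(2); p-value = 0.684181.
Step 6: alpha = 0.1. fail to reject H0.

H = 0.7591, df = 2, p = 0.684181, fail to reject H0.


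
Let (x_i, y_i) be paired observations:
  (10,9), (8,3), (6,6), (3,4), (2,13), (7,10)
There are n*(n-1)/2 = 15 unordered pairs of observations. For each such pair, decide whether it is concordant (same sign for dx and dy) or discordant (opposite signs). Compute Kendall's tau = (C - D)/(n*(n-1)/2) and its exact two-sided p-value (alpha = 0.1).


Step 1: Enumerate the 15 unordered pairs (i,j) with i<j and classify each by sign(x_j-x_i) * sign(y_j-y_i).
  (1,2):dx=-2,dy=-6->C; (1,3):dx=-4,dy=-3->C; (1,4):dx=-7,dy=-5->C; (1,5):dx=-8,dy=+4->D
  (1,6):dx=-3,dy=+1->D; (2,3):dx=-2,dy=+3->D; (2,4):dx=-5,dy=+1->D; (2,5):dx=-6,dy=+10->D
  (2,6):dx=-1,dy=+7->D; (3,4):dx=-3,dy=-2->C; (3,5):dx=-4,dy=+7->D; (3,6):dx=+1,dy=+4->C
  (4,5):dx=-1,dy=+9->D; (4,6):dx=+4,dy=+6->C; (5,6):dx=+5,dy=-3->D
Step 2: C = 6, D = 9, total pairs = 15.
Step 3: tau = (C - D)/(n(n-1)/2) = (6 - 9)/15 = -0.200000.
Step 4: Exact two-sided p-value (enumerate n! = 720 permutations of y under H0): p = 0.719444.
Step 5: alpha = 0.1. fail to reject H0.

tau_b = -0.2000 (C=6, D=9), p = 0.719444, fail to reject H0.


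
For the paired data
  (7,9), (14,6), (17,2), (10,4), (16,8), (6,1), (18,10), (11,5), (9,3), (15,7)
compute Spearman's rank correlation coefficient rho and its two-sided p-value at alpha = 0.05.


Step 1: Rank x and y separately (midranks; no ties here).
rank(x): 7->2, 14->6, 17->9, 10->4, 16->8, 6->1, 18->10, 11->5, 9->3, 15->7
rank(y): 9->9, 6->6, 2->2, 4->4, 8->8, 1->1, 10->10, 5->5, 3->3, 7->7
Step 2: d_i = R_x(i) - R_y(i); compute d_i^2.
  (2-9)^2=49, (6-6)^2=0, (9-2)^2=49, (4-4)^2=0, (8-8)^2=0, (1-1)^2=0, (10-10)^2=0, (5-5)^2=0, (3-3)^2=0, (7-7)^2=0
sum(d^2) = 98.
Step 3: rho = 1 - 6*98 / (10*(10^2 - 1)) = 1 - 588/990 = 0.406061.
Step 4: Under H0, t = rho * sqrt((n-2)/(1-rho^2)) = 1.2568 ~ t(8).
Step 5: Two-sided p-value from the t-distribution with 8 df = 0.244282.
Step 6: alpha = 0.05. fail to reject H0.

rho = 0.4061, p = 0.244282, fail to reject H0 at alpha = 0.05.


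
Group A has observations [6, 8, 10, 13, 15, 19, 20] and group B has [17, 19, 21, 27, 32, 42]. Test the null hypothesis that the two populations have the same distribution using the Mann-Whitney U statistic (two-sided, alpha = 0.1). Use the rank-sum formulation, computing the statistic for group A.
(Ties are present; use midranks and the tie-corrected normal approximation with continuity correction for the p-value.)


Step 1: Combine and sort all 13 observations; assign midranks.
sorted (value, group): (6,X), (8,X), (10,X), (13,X), (15,X), (17,Y), (19,X), (19,Y), (20,X), (21,Y), (27,Y), (32,Y), (42,Y)
ranks: 6->1, 8->2, 10->3, 13->4, 15->5, 17->6, 19->7.5, 19->7.5, 20->9, 21->10, 27->11, 32->12, 42->13
Step 2: Rank sum for X: R1 = 1 + 2 + 3 + 4 + 5 + 7.5 + 9 = 31.5.
Step 3: U_X = R1 - n1(n1+1)/2 = 31.5 - 7*8/2 = 31.5 - 28 = 3.5.
       U_Y = n1*n2 - U_X = 42 - 3.5 = 38.5.
Step 4: Ties are present, so use the tie-corrected normal approximation (with continuity correction) for the p-value.
Step 5: p-value = 0.015019; compare to alpha = 0.1. reject H0.

U_X = 3.5, p = 0.015019, reject H0 at alpha = 0.1.


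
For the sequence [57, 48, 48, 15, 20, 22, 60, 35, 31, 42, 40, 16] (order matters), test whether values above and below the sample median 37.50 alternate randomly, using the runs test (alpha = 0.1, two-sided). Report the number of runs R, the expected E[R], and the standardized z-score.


Step 1: Compute median = 37.50; label A = above, B = below.
Labels in order: AAABBBABBAAB  (n_A = 6, n_B = 6)
Step 2: Count runs R = 6.
Step 3: Under H0 (random ordering), E[R] = 2*n_A*n_B/(n_A+n_B) + 1 = 2*6*6/12 + 1 = 7.0000.
        Var[R] = 2*n_A*n_B*(2*n_A*n_B - n_A - n_B) / ((n_A+n_B)^2 * (n_A+n_B-1)) = 4320/1584 = 2.7273.
        SD[R] = 1.6514.
Step 4: Continuity-corrected z = (R + 0.5 - E[R]) / SD[R] = (6 + 0.5 - 7.0000) / 1.6514 = -0.3028.
Step 5: Two-sided p-value via normal approximation = 2*(1 - Phi(|z|)) = 0.762069.
Step 6: alpha = 0.1. fail to reject H0.

R = 6, z = -0.3028, p = 0.762069, fail to reject H0.


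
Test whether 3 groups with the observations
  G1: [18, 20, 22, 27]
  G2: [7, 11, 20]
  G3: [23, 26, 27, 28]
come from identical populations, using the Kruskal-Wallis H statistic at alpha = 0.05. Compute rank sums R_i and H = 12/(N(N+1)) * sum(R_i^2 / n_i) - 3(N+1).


Step 1: Combine all N = 11 observations and assign midranks.
sorted (value, group, rank): (7,G2,1), (11,G2,2), (18,G1,3), (20,G1,4.5), (20,G2,4.5), (22,G1,6), (23,G3,7), (26,G3,8), (27,G1,9.5), (27,G3,9.5), (28,G3,11)
Step 2: Sum ranks within each group.
R_1 = 23 (n_1 = 4)
R_2 = 7.5 (n_2 = 3)
R_3 = 35.5 (n_3 = 4)
Step 3: H = 12/(N(N+1)) * sum(R_i^2/n_i) - 3(N+1)
     = 12/(11*12) * (23^2/4 + 7.5^2/3 + 35.5^2/4) - 3*12
     = 0.090909 * 466.062 - 36
     = 6.369318.
Step 4: Ties present; correction factor C = 1 - 12/(11^3 - 11) = 0.990909. Corrected H = 6.369318 / 0.990909 = 6.427752.
Step 5: Under H0, H ~ chi^2(2); p-value = 0.040200.
Step 6: alpha = 0.05. reject H0.

H = 6.4278, df = 2, p = 0.040200, reject H0.


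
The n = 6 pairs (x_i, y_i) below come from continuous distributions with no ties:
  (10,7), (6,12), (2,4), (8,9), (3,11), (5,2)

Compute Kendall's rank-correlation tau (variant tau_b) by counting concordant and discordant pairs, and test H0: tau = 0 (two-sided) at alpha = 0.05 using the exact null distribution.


Step 1: Enumerate the 15 unordered pairs (i,j) with i<j and classify each by sign(x_j-x_i) * sign(y_j-y_i).
  (1,2):dx=-4,dy=+5->D; (1,3):dx=-8,dy=-3->C; (1,4):dx=-2,dy=+2->D; (1,5):dx=-7,dy=+4->D
  (1,6):dx=-5,dy=-5->C; (2,3):dx=-4,dy=-8->C; (2,4):dx=+2,dy=-3->D; (2,5):dx=-3,dy=-1->C
  (2,6):dx=-1,dy=-10->C; (3,4):dx=+6,dy=+5->C; (3,5):dx=+1,dy=+7->C; (3,6):dx=+3,dy=-2->D
  (4,5):dx=-5,dy=+2->D; (4,6):dx=-3,dy=-7->C; (5,6):dx=+2,dy=-9->D
Step 2: C = 8, D = 7, total pairs = 15.
Step 3: tau = (C - D)/(n(n-1)/2) = (8 - 7)/15 = 0.066667.
Step 4: Exact two-sided p-value (enumerate n! = 720 permutations of y under H0): p = 1.000000.
Step 5: alpha = 0.05. fail to reject H0.

tau_b = 0.0667 (C=8, D=7), p = 1.000000, fail to reject H0.


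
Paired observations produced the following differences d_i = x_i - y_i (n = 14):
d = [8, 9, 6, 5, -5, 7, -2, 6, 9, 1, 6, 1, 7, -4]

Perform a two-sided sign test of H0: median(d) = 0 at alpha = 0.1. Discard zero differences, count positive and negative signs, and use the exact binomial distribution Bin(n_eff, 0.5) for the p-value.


Step 1: Discard zero differences. Original n = 14; n_eff = number of nonzero differences = 14.
Nonzero differences (with sign): +8, +9, +6, +5, -5, +7, -2, +6, +9, +1, +6, +1, +7, -4
Step 2: Count signs: positive = 11, negative = 3.
Step 3: Under H0: P(positive) = 0.5, so the number of positives S ~ Bin(14, 0.5).
Step 4: Two-sided exact p-value = sum of Bin(14,0.5) probabilities at or below the observed probability = 0.057373.
Step 5: alpha = 0.1. reject H0.

n_eff = 14, pos = 11, neg = 3, p = 0.057373, reject H0.


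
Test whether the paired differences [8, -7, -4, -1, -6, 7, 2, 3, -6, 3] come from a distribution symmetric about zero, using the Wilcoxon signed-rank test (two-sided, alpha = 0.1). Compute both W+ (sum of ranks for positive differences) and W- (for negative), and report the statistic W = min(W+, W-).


Step 1: Drop any zero differences (none here) and take |d_i|.
|d| = [8, 7, 4, 1, 6, 7, 2, 3, 6, 3]
Step 2: Midrank |d_i| (ties get averaged ranks).
ranks: |8|->10, |7|->8.5, |4|->5, |1|->1, |6|->6.5, |7|->8.5, |2|->2, |3|->3.5, |6|->6.5, |3|->3.5
Step 3: Attach original signs; sum ranks with positive sign and with negative sign.
W+ = 10 + 8.5 + 2 + 3.5 + 3.5 = 27.5
W- = 8.5 + 5 + 1 + 6.5 + 6.5 = 27.5
(Check: W+ + W- = 55 should equal n(n+1)/2 = 55.)
Step 4: Test statistic W = min(W+, W-) = 27.5.
Step 5: Ties in |d|, so use the tie-corrected normal approximation.
        E[W] = n(n+1)/4 = 10*11/4 = 27.5.
        Tie groups: |d|=3 (t=2), |d|=6 (t=2), |d|=7 (t=2); sum(t^3 - t) = 18.
        Var[W] = n(n+1)(2n+1)/24 - sum(t^3-t)/48 = 2310/24 - 18/48 = 95.875.
        z = (W - E[W]) / sqrt(Var[W]) = (27.5 - 27.5) / 9.7916 = 0.0000.
        Two-sided p = 2*Phi(z) = 1.000000.
Step 6: alpha = 0.1. fail to reject H0.

W+ = 27.5, W- = 27.5, W = min = 27.5, p = 1.000000, fail to reject H0.


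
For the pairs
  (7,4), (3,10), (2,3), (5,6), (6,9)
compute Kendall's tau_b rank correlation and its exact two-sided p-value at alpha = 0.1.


Step 1: Enumerate the 10 unordered pairs (i,j) with i<j and classify each by sign(x_j-x_i) * sign(y_j-y_i).
  (1,2):dx=-4,dy=+6->D; (1,3):dx=-5,dy=-1->C; (1,4):dx=-2,dy=+2->D; (1,5):dx=-1,dy=+5->D
  (2,3):dx=-1,dy=-7->C; (2,4):dx=+2,dy=-4->D; (2,5):dx=+3,dy=-1->D; (3,4):dx=+3,dy=+3->C
  (3,5):dx=+4,dy=+6->C; (4,5):dx=+1,dy=+3->C
Step 2: C = 5, D = 5, total pairs = 10.
Step 3: tau = (C - D)/(n(n-1)/2) = (5 - 5)/10 = 0.000000.
Step 4: Exact two-sided p-value (enumerate n! = 120 permutations of y under H0): p = 1.000000.
Step 5: alpha = 0.1. fail to reject H0.

tau_b = 0.0000 (C=5, D=5), p = 1.000000, fail to reject H0.


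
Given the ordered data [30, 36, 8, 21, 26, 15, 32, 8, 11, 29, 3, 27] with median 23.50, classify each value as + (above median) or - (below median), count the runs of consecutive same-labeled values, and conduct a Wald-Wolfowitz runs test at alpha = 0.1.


Step 1: Compute median = 23.50; label A = above, B = below.
Labels in order: AABBABABBABA  (n_A = 6, n_B = 6)
Step 2: Count runs R = 9.
Step 3: Under H0 (random ordering), E[R] = 2*n_A*n_B/(n_A+n_B) + 1 = 2*6*6/12 + 1 = 7.0000.
        Var[R] = 2*n_A*n_B*(2*n_A*n_B - n_A - n_B) / ((n_A+n_B)^2 * (n_A+n_B-1)) = 4320/1584 = 2.7273.
        SD[R] = 1.6514.
Step 4: Continuity-corrected z = (R - 0.5 - E[R]) / SD[R] = (9 - 0.5 - 7.0000) / 1.6514 = 0.9083.
Step 5: Two-sided p-value via normal approximation = 2*(1 - Phi(|z|)) = 0.363722.
Step 6: alpha = 0.1. fail to reject H0.

R = 9, z = 0.9083, p = 0.363722, fail to reject H0.


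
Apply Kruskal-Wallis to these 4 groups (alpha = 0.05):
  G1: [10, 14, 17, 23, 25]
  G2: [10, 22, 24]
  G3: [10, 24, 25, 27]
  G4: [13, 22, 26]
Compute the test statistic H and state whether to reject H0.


Step 1: Combine all N = 15 observations and assign midranks.
sorted (value, group, rank): (10,G1,2), (10,G2,2), (10,G3,2), (13,G4,4), (14,G1,5), (17,G1,6), (22,G2,7.5), (22,G4,7.5), (23,G1,9), (24,G2,10.5), (24,G3,10.5), (25,G1,12.5), (25,G3,12.5), (26,G4,14), (27,G3,15)
Step 2: Sum ranks within each group.
R_1 = 34.5 (n_1 = 5)
R_2 = 20 (n_2 = 3)
R_3 = 40 (n_3 = 4)
R_4 = 25.5 (n_4 = 3)
Step 3: H = 12/(N(N+1)) * sum(R_i^2/n_i) - 3(N+1)
     = 12/(15*16) * (34.5^2/5 + 20^2/3 + 40^2/4 + 25.5^2/3) - 3*16
     = 0.050000 * 988.133 - 48
     = 1.406667.
Step 4: Ties present; correction factor C = 1 - 42/(15^3 - 15) = 0.987500. Corrected H = 1.406667 / 0.987500 = 1.424473.
Step 5: Under H0, H ~ chi^2(3); p-value = 0.699808.
Step 6: alpha = 0.05. fail to reject H0.

H = 1.4245, df = 3, p = 0.699808, fail to reject H0.


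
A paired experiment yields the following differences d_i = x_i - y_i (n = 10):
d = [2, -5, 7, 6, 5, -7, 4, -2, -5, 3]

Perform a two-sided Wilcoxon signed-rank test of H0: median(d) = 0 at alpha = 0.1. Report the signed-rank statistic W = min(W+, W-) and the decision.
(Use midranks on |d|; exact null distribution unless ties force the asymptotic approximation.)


Step 1: Drop any zero differences (none here) and take |d_i|.
|d| = [2, 5, 7, 6, 5, 7, 4, 2, 5, 3]
Step 2: Midrank |d_i| (ties get averaged ranks).
ranks: |2|->1.5, |5|->6, |7|->9.5, |6|->8, |5|->6, |7|->9.5, |4|->4, |2|->1.5, |5|->6, |3|->3
Step 3: Attach original signs; sum ranks with positive sign and with negative sign.
W+ = 1.5 + 9.5 + 8 + 6 + 4 + 3 = 32
W- = 6 + 9.5 + 1.5 + 6 = 23
(Check: W+ + W- = 55 should equal n(n+1)/2 = 55.)
Step 4: Test statistic W = min(W+, W-) = 23.
Step 5: Ties in |d|, so use the tie-corrected normal approximation.
        E[W] = n(n+1)/4 = 10*11/4 = 27.5.
        Tie groups: |d|=2 (t=2), |d|=5 (t=3), |d|=7 (t=2); sum(t^3 - t) = 36.
        Var[W] = n(n+1)(2n+1)/24 - sum(t^3-t)/48 = 2310/24 - 36/48 = 95.5.
        z = (W - E[W]) / sqrt(Var[W]) = (23 - 27.5) / 9.7724 = -0.4605.
        Two-sided p = 2*Phi(z) = 0.645172.
Step 6: alpha = 0.1. fail to reject H0.

W+ = 32, W- = 23, W = min = 23, p = 0.645172, fail to reject H0.


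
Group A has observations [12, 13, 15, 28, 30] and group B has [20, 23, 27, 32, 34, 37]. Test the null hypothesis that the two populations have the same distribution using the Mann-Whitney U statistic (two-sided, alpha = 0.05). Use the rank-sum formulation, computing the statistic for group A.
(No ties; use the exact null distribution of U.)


Step 1: Combine and sort all 11 observations; assign midranks.
sorted (value, group): (12,X), (13,X), (15,X), (20,Y), (23,Y), (27,Y), (28,X), (30,X), (32,Y), (34,Y), (37,Y)
ranks: 12->1, 13->2, 15->3, 20->4, 23->5, 27->6, 28->7, 30->8, 32->9, 34->10, 37->11
Step 2: Rank sum for X: R1 = 1 + 2 + 3 + 7 + 8 = 21.
Step 3: U_X = R1 - n1(n1+1)/2 = 21 - 5*6/2 = 21 - 15 = 6.
       U_Y = n1*n2 - U_X = 30 - 6 = 24.
Step 4: No ties, so the exact null distribution of U (based on enumerating the C(11,5) = 462 equally likely rank assignments) gives the two-sided p-value.
Step 5: p-value = 0.125541; compare to alpha = 0.05. fail to reject H0.

U_X = 6, p = 0.125541, fail to reject H0 at alpha = 0.05.


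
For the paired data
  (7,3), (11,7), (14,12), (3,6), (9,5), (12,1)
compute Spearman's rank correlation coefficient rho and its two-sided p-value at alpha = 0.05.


Step 1: Rank x and y separately (midranks; no ties here).
rank(x): 7->2, 11->4, 14->6, 3->1, 9->3, 12->5
rank(y): 3->2, 7->5, 12->6, 6->4, 5->3, 1->1
Step 2: d_i = R_x(i) - R_y(i); compute d_i^2.
  (2-2)^2=0, (4-5)^2=1, (6-6)^2=0, (1-4)^2=9, (3-3)^2=0, (5-1)^2=16
sum(d^2) = 26.
Step 3: rho = 1 - 6*26 / (6*(6^2 - 1)) = 1 - 156/210 = 0.257143.
Step 4: Under H0, t = rho * sqrt((n-2)/(1-rho^2)) = 0.5322 ~ t(4).
Step 5: Two-sided p-value from the t-distribution with 4 df = 0.622787.
Step 6: alpha = 0.05. fail to reject H0.

rho = 0.2571, p = 0.622787, fail to reject H0 at alpha = 0.05.


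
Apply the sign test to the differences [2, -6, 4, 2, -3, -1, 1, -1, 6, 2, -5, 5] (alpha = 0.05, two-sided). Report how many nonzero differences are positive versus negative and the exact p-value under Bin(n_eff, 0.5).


Step 1: Discard zero differences. Original n = 12; n_eff = number of nonzero differences = 12.
Nonzero differences (with sign): +2, -6, +4, +2, -3, -1, +1, -1, +6, +2, -5, +5
Step 2: Count signs: positive = 7, negative = 5.
Step 3: Under H0: P(positive) = 0.5, so the number of positives S ~ Bin(12, 0.5).
Step 4: Two-sided exact p-value = sum of Bin(12,0.5) probabilities at or below the observed probability = 0.774414.
Step 5: alpha = 0.05. fail to reject H0.

n_eff = 12, pos = 7, neg = 5, p = 0.774414, fail to reject H0.


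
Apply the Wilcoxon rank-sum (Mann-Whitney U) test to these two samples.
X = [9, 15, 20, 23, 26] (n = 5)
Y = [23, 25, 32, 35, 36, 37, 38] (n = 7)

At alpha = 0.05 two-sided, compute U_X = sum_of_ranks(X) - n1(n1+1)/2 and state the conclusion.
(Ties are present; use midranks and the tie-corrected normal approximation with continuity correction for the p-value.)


Step 1: Combine and sort all 12 observations; assign midranks.
sorted (value, group): (9,X), (15,X), (20,X), (23,X), (23,Y), (25,Y), (26,X), (32,Y), (35,Y), (36,Y), (37,Y), (38,Y)
ranks: 9->1, 15->2, 20->3, 23->4.5, 23->4.5, 25->6, 26->7, 32->8, 35->9, 36->10, 37->11, 38->12
Step 2: Rank sum for X: R1 = 1 + 2 + 3 + 4.5 + 7 = 17.5.
Step 3: U_X = R1 - n1(n1+1)/2 = 17.5 - 5*6/2 = 17.5 - 15 = 2.5.
       U_Y = n1*n2 - U_X = 35 - 2.5 = 32.5.
Step 4: Ties are present, so use the tie-corrected normal approximation (with continuity correction) for the p-value.
Step 5: p-value = 0.018328; compare to alpha = 0.05. reject H0.

U_X = 2.5, p = 0.018328, reject H0 at alpha = 0.05.


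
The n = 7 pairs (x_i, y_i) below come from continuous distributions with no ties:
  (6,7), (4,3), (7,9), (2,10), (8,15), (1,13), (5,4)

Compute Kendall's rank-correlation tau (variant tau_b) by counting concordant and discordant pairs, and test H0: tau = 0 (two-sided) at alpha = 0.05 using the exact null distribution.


Step 1: Enumerate the 21 unordered pairs (i,j) with i<j and classify each by sign(x_j-x_i) * sign(y_j-y_i).
  (1,2):dx=-2,dy=-4->C; (1,3):dx=+1,dy=+2->C; (1,4):dx=-4,dy=+3->D; (1,5):dx=+2,dy=+8->C
  (1,6):dx=-5,dy=+6->D; (1,7):dx=-1,dy=-3->C; (2,3):dx=+3,dy=+6->C; (2,4):dx=-2,dy=+7->D
  (2,5):dx=+4,dy=+12->C; (2,6):dx=-3,dy=+10->D; (2,7):dx=+1,dy=+1->C; (3,4):dx=-5,dy=+1->D
  (3,5):dx=+1,dy=+6->C; (3,6):dx=-6,dy=+4->D; (3,7):dx=-2,dy=-5->C; (4,5):dx=+6,dy=+5->C
  (4,6):dx=-1,dy=+3->D; (4,7):dx=+3,dy=-6->D; (5,6):dx=-7,dy=-2->C; (5,7):dx=-3,dy=-11->C
  (6,7):dx=+4,dy=-9->D
Step 2: C = 12, D = 9, total pairs = 21.
Step 3: tau = (C - D)/(n(n-1)/2) = (12 - 9)/21 = 0.142857.
Step 4: Exact two-sided p-value (enumerate n! = 5040 permutations of y under H0): p = 0.772619.
Step 5: alpha = 0.05. fail to reject H0.

tau_b = 0.1429 (C=12, D=9), p = 0.772619, fail to reject H0.


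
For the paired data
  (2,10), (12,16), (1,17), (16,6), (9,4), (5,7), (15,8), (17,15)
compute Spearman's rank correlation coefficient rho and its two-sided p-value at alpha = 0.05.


Step 1: Rank x and y separately (midranks; no ties here).
rank(x): 2->2, 12->5, 1->1, 16->7, 9->4, 5->3, 15->6, 17->8
rank(y): 10->5, 16->7, 17->8, 6->2, 4->1, 7->3, 8->4, 15->6
Step 2: d_i = R_x(i) - R_y(i); compute d_i^2.
  (2-5)^2=9, (5-7)^2=4, (1-8)^2=49, (7-2)^2=25, (4-1)^2=9, (3-3)^2=0, (6-4)^2=4, (8-6)^2=4
sum(d^2) = 104.
Step 3: rho = 1 - 6*104 / (8*(8^2 - 1)) = 1 - 624/504 = -0.238095.
Step 4: Under H0, t = rho * sqrt((n-2)/(1-rho^2)) = -0.6005 ~ t(6).
Step 5: Two-sided p-value from the t-distribution with 6 df = 0.570156.
Step 6: alpha = 0.05. fail to reject H0.

rho = -0.2381, p = 0.570156, fail to reject H0 at alpha = 0.05.


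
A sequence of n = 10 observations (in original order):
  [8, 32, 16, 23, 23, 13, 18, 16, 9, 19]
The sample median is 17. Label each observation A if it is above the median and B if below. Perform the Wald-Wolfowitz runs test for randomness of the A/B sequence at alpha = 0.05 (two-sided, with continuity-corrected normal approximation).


Step 1: Compute median = 17; label A = above, B = below.
Labels in order: BABAABABBA  (n_A = 5, n_B = 5)
Step 2: Count runs R = 8.
Step 3: Under H0 (random ordering), E[R] = 2*n_A*n_B/(n_A+n_B) + 1 = 2*5*5/10 + 1 = 6.0000.
        Var[R] = 2*n_A*n_B*(2*n_A*n_B - n_A - n_B) / ((n_A+n_B)^2 * (n_A+n_B-1)) = 2000/900 = 2.2222.
        SD[R] = 1.4907.
Step 4: Continuity-corrected z = (R - 0.5 - E[R]) / SD[R] = (8 - 0.5 - 6.0000) / 1.4907 = 1.0062.
Step 5: Two-sided p-value via normal approximation = 2*(1 - Phi(|z|)) = 0.314305.
Step 6: alpha = 0.05. fail to reject H0.

R = 8, z = 1.0062, p = 0.314305, fail to reject H0.


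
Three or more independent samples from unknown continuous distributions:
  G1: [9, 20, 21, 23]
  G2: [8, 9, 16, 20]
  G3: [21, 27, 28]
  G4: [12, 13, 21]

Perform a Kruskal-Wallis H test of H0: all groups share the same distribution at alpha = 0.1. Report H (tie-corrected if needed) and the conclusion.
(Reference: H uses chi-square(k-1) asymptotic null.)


Step 1: Combine all N = 14 observations and assign midranks.
sorted (value, group, rank): (8,G2,1), (9,G1,2.5), (9,G2,2.5), (12,G4,4), (13,G4,5), (16,G2,6), (20,G1,7.5), (20,G2,7.5), (21,G1,10), (21,G3,10), (21,G4,10), (23,G1,12), (27,G3,13), (28,G3,14)
Step 2: Sum ranks within each group.
R_1 = 32 (n_1 = 4)
R_2 = 17 (n_2 = 4)
R_3 = 37 (n_3 = 3)
R_4 = 19 (n_4 = 3)
Step 3: H = 12/(N(N+1)) * sum(R_i^2/n_i) - 3(N+1)
     = 12/(14*15) * (32^2/4 + 17^2/4 + 37^2/3 + 19^2/3) - 3*15
     = 0.057143 * 904.917 - 45
     = 6.709524.
Step 4: Ties present; correction factor C = 1 - 36/(14^3 - 14) = 0.986813. Corrected H = 6.709524 / 0.986813 = 6.799183.
Step 5: Under H0, H ~ chi^2(3); p-value = 0.078582.
Step 6: alpha = 0.1. reject H0.

H = 6.7992, df = 3, p = 0.078582, reject H0.


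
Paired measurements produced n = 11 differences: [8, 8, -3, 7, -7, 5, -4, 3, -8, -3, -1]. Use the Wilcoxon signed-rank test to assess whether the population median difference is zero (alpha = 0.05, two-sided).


Step 1: Drop any zero differences (none here) and take |d_i|.
|d| = [8, 8, 3, 7, 7, 5, 4, 3, 8, 3, 1]
Step 2: Midrank |d_i| (ties get averaged ranks).
ranks: |8|->10, |8|->10, |3|->3, |7|->7.5, |7|->7.5, |5|->6, |4|->5, |3|->3, |8|->10, |3|->3, |1|->1
Step 3: Attach original signs; sum ranks with positive sign and with negative sign.
W+ = 10 + 10 + 7.5 + 6 + 3 = 36.5
W- = 3 + 7.5 + 5 + 10 + 3 + 1 = 29.5
(Check: W+ + W- = 66 should equal n(n+1)/2 = 66.)
Step 4: Test statistic W = min(W+, W-) = 29.5.
Step 5: Ties in |d|, so use the tie-corrected normal approximation.
        E[W] = n(n+1)/4 = 11*12/4 = 33.
        Tie groups: |d|=3 (t=3), |d|=7 (t=2), |d|=8 (t=3); sum(t^3 - t) = 54.
        Var[W] = n(n+1)(2n+1)/24 - sum(t^3-t)/48 = 3036/24 - 54/48 = 125.375.
        z = (W - E[W]) / sqrt(Var[W]) = (29.5 - 33) / 11.1971 = -0.3126.
        Two-sided p = 2*Phi(z) = 0.754599.
Step 6: alpha = 0.05. fail to reject H0.

W+ = 36.5, W- = 29.5, W = min = 29.5, p = 0.754599, fail to reject H0.


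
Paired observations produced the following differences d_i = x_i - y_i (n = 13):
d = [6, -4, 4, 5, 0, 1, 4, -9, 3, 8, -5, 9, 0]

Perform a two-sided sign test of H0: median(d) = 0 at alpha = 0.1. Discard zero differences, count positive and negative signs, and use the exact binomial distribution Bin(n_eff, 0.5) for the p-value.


Step 1: Discard zero differences. Original n = 13; n_eff = number of nonzero differences = 11.
Nonzero differences (with sign): +6, -4, +4, +5, +1, +4, -9, +3, +8, -5, +9
Step 2: Count signs: positive = 8, negative = 3.
Step 3: Under H0: P(positive) = 0.5, so the number of positives S ~ Bin(11, 0.5).
Step 4: Two-sided exact p-value = sum of Bin(11,0.5) probabilities at or below the observed probability = 0.226562.
Step 5: alpha = 0.1. fail to reject H0.

n_eff = 11, pos = 8, neg = 3, p = 0.226562, fail to reject H0.


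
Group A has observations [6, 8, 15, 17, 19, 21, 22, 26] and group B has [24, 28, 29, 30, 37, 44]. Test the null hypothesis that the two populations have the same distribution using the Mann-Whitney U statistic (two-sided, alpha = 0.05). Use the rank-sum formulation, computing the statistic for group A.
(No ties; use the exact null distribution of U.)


Step 1: Combine and sort all 14 observations; assign midranks.
sorted (value, group): (6,X), (8,X), (15,X), (17,X), (19,X), (21,X), (22,X), (24,Y), (26,X), (28,Y), (29,Y), (30,Y), (37,Y), (44,Y)
ranks: 6->1, 8->2, 15->3, 17->4, 19->5, 21->6, 22->7, 24->8, 26->9, 28->10, 29->11, 30->12, 37->13, 44->14
Step 2: Rank sum for X: R1 = 1 + 2 + 3 + 4 + 5 + 6 + 7 + 9 = 37.
Step 3: U_X = R1 - n1(n1+1)/2 = 37 - 8*9/2 = 37 - 36 = 1.
       U_Y = n1*n2 - U_X = 48 - 1 = 47.
Step 4: No ties, so the exact null distribution of U (based on enumerating the C(14,8) = 3003 equally likely rank assignments) gives the two-sided p-value.
Step 5: p-value = 0.001332; compare to alpha = 0.05. reject H0.

U_X = 1, p = 0.001332, reject H0 at alpha = 0.05.


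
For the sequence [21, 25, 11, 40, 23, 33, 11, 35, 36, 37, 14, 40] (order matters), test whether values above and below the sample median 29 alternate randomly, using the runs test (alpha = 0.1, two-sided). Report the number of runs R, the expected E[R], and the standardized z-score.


Step 1: Compute median = 29; label A = above, B = below.
Labels in order: BBBABABAAABA  (n_A = 6, n_B = 6)
Step 2: Count runs R = 8.
Step 3: Under H0 (random ordering), E[R] = 2*n_A*n_B/(n_A+n_B) + 1 = 2*6*6/12 + 1 = 7.0000.
        Var[R] = 2*n_A*n_B*(2*n_A*n_B - n_A - n_B) / ((n_A+n_B)^2 * (n_A+n_B-1)) = 4320/1584 = 2.7273.
        SD[R] = 1.6514.
Step 4: Continuity-corrected z = (R - 0.5 - E[R]) / SD[R] = (8 - 0.5 - 7.0000) / 1.6514 = 0.3028.
Step 5: Two-sided p-value via normal approximation = 2*(1 - Phi(|z|)) = 0.762069.
Step 6: alpha = 0.1. fail to reject H0.

R = 8, z = 0.3028, p = 0.762069, fail to reject H0.


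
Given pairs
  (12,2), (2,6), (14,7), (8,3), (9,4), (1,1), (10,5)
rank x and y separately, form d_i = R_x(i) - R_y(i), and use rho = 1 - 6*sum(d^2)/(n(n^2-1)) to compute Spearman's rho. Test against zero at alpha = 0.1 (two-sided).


Step 1: Rank x and y separately (midranks; no ties here).
rank(x): 12->6, 2->2, 14->7, 8->3, 9->4, 1->1, 10->5
rank(y): 2->2, 6->6, 7->7, 3->3, 4->4, 1->1, 5->5
Step 2: d_i = R_x(i) - R_y(i); compute d_i^2.
  (6-2)^2=16, (2-6)^2=16, (7-7)^2=0, (3-3)^2=0, (4-4)^2=0, (1-1)^2=0, (5-5)^2=0
sum(d^2) = 32.
Step 3: rho = 1 - 6*32 / (7*(7^2 - 1)) = 1 - 192/336 = 0.428571.
Step 4: Under H0, t = rho * sqrt((n-2)/(1-rho^2)) = 1.0607 ~ t(5).
Step 5: Two-sided p-value from the t-distribution with 5 df = 0.337368.
Step 6: alpha = 0.1. fail to reject H0.

rho = 0.4286, p = 0.337368, fail to reject H0 at alpha = 0.1.
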